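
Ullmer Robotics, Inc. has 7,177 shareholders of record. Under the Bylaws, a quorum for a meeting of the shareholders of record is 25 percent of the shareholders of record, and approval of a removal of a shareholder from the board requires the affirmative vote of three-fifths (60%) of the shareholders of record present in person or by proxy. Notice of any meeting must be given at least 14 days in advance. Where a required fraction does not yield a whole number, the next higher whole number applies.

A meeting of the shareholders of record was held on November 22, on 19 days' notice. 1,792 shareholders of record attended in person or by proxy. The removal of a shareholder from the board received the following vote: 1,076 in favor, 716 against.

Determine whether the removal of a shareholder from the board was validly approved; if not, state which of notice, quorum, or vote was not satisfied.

Invalid — quorum requirement not satisfied.

Notice: 19 days given; 14 required. Satisfied.
Quorum: 25% of 7,177 = 1,794.25, rounded up to 1,795; 1,792 present. Not satisfied.
Vote: requires three-fifths of those present (1,792); 3/5 of 1792 = 1075.20, rounded up to 1076, so 1,076 needed; 1,076 in favor. Satisfied.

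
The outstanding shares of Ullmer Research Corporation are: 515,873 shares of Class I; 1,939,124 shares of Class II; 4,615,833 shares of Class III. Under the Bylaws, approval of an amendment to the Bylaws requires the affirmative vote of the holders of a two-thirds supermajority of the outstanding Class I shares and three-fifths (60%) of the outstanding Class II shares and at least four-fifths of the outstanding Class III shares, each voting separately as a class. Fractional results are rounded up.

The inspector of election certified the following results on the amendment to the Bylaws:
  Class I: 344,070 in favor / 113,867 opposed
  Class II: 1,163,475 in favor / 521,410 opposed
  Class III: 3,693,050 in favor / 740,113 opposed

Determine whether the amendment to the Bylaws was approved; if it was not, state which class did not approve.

Approved — every class gave the required vote.

Class I: 2/3 of 515873 = 343915.33, rounded up to 343916; 343,916 required, 344,070 in favor — approved.
Class II: 3/5 of 1939124 = 1163474.40, rounded up to 1163475; 1,163,475 required, 1,163,475 in favor — approved.
Class III: 4/5 of 4615833 = 3692666.40, rounded up to 3692667; 3,692,667 required, 3,693,050 in favor — approved.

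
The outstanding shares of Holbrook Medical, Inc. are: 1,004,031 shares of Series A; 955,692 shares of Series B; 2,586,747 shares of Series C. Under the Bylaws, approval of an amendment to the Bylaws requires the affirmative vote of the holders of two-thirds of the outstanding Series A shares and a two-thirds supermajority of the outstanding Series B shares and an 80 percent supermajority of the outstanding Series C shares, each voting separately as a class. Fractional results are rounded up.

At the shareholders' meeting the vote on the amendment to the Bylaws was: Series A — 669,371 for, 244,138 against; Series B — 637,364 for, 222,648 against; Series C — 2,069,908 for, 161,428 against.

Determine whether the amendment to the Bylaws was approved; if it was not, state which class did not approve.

Approved — every class gave the required vote.

Series A: 2/3 of 1004031 = 669354; 669,354 required, 669,371 in favor — approved.
Series B: 2/3 of 955692 = 637128; 637,128 required, 637,364 in favor — approved.
Series C: 4/5 of 2586747 = 2069397.60, rounded up to 2069398; 2,069,398 required, 2,069,908 in favor — approved.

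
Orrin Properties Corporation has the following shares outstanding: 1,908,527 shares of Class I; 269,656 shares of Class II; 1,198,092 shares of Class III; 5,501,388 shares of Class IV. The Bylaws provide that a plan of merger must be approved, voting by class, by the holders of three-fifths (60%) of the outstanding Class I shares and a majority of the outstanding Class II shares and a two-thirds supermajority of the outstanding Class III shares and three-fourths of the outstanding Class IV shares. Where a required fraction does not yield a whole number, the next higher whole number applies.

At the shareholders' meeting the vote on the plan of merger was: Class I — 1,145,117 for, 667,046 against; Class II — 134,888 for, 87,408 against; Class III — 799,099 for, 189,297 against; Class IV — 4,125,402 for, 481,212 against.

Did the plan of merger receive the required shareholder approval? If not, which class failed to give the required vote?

Class I: 3/5 of 1908527 = 1145116.20, rounded up to 1145117; 1,145,117 required, 1,145,117 in favor — approved.
Class II: a majority of 269656 is 134829; 134,829 required, 134,888 in favor — approved.
Class III: 2/3 of 1198092 = 798728; 798,728 required, 799,099 in favor — approved.
Class IV: 3/4 of 5501388 = 4126041; 4,126,041 required, 4,125,402 in favor — not approved.

Not approved — the Class IV shares did not give the required vote.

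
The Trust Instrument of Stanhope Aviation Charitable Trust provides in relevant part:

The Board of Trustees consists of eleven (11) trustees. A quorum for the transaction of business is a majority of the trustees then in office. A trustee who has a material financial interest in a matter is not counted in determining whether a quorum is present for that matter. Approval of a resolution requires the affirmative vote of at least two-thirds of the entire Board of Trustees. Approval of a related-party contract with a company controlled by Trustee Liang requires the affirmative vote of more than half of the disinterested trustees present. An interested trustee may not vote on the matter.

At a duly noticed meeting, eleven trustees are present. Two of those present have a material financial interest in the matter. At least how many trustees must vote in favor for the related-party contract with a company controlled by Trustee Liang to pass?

5

The related-party contract with a company controlled by Trustee Liang requires a majority of the disinterested trustees present (11 − 2 = 9).
A majority of 9 is 5.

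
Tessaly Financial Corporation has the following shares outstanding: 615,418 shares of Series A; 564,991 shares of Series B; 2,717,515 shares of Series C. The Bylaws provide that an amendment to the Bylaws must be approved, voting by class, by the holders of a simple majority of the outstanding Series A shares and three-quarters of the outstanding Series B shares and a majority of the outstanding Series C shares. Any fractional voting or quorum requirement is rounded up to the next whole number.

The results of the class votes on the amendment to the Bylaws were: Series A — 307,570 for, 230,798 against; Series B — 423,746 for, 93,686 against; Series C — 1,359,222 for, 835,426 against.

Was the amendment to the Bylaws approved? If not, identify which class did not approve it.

Not approved — the Series A shares did not give the required vote.

Series A: a majority of 615418 is 307710; 307,710 required, 307,570 in favor — not approved.
Series B: 3/4 of 564991 = 423743.25, rounded up to 423744; 423,744 required, 423,746 in favor — approved.
Series C: a majority of 2717515 is 1358758; 1,358,758 required, 1,359,222 in favor — approved.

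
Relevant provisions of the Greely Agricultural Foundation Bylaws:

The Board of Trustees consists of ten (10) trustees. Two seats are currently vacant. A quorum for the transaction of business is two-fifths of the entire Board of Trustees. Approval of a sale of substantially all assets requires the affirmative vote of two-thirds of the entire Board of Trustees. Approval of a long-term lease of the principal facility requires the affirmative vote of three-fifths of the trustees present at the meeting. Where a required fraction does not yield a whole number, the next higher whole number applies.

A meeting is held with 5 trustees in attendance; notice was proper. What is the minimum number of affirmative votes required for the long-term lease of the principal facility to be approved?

3

The long-term lease of the principal facility requires three-fifths of the trustees present (5).
3/5 of 5 = 3.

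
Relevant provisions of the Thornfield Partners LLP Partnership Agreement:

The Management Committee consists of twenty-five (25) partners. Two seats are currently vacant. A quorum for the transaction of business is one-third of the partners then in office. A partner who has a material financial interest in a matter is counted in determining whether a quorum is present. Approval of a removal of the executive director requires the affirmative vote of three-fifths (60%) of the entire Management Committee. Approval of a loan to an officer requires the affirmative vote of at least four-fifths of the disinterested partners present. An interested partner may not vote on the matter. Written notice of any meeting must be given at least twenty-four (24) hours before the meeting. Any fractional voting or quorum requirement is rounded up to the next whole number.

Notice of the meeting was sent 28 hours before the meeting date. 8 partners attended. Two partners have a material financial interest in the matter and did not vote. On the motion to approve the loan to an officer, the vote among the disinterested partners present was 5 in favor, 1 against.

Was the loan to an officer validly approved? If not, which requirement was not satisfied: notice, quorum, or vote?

Notice: 28 hours given; 24 required (28 ≥ 24). Satisfied.
Quorum: 8 present (interested partners count toward quorum); quorum is 8. Satisfied.
Vote: the loan to an officer requires four-fifths of the disinterested partners present (8 − 2 = 6). 4/5 of 6 = 4.80, rounded up to 5, so 5 affirmative votes are needed; 5 voted in favor. Satisfied.

Valid — all requirements satisfied.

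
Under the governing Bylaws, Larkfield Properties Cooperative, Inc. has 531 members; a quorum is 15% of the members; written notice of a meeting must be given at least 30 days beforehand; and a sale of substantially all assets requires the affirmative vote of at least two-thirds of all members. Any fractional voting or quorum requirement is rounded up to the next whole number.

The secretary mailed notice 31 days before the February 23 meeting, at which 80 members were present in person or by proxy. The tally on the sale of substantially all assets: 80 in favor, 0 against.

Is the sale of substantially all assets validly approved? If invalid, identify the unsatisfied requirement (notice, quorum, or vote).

Invalid — vote requirement not satisfied.

Notice: 31 days given; 30 required. Satisfied.
Quorum: 15% of 531 = 79.65, rounded up to 80; 80 present. Satisfied.
Vote: requires two-thirds of all members (531); 2/3 of 531 = 354, so 354 needed; 80 in favor. Not satisfied.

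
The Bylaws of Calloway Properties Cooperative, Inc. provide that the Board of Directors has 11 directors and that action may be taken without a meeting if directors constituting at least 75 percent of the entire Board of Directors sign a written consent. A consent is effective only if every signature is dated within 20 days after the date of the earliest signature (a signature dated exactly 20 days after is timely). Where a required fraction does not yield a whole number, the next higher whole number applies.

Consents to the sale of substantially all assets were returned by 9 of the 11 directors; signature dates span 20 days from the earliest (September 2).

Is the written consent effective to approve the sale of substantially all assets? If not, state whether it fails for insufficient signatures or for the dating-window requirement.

Effective — both the signature and dating-window requirements are satisfied.

Signatures required: at least 75 percent of 11 — 3/4 of 11 = 8.25, rounded up to 9, so 9 needed; 9 signed. Sufficient.
Dating window: the latest signature is 20 days after the earliest; the limit is 20 days. Within the window.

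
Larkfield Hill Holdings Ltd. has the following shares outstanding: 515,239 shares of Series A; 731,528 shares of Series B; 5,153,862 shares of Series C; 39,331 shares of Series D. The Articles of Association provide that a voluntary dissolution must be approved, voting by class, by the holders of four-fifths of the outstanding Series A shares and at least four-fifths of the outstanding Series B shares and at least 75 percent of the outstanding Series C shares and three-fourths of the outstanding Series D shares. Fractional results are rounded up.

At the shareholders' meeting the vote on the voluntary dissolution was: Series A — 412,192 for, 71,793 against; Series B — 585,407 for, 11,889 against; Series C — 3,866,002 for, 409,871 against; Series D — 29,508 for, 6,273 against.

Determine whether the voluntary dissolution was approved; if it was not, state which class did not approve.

Series A: 4/5 of 515239 = 412191.20, rounded up to 412192; 412,192 required, 412,192 in favor — approved.
Series B: 4/5 of 731528 = 585222.40, rounded up to 585223; 585,223 required, 585,407 in favor — approved.
Series C: 3/4 of 5153862 = 3865396.50, rounded up to 3865397; 3,865,397 required, 3,866,002 in favor — approved.
Series D: 3/4 of 39331 = 29498.25, rounded up to 29499; 29,499 required, 29,508 in favor — approved.

Approved — every class gave the required vote.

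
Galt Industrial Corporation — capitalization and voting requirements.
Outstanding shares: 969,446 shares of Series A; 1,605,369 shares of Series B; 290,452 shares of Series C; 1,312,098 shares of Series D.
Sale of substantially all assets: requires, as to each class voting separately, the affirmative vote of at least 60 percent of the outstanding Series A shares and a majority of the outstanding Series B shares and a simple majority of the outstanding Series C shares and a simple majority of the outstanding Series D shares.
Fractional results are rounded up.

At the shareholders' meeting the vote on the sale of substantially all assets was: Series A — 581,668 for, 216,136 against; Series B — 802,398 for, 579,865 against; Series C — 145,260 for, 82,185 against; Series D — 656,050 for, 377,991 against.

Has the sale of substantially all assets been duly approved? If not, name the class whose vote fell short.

Series A: 3/5 of 969446 = 581667.60, rounded up to 581668; 581,668 required, 581,668 in favor — approved.
Series B: a majority of 1605369 is 802685; 802,685 required, 802,398 in favor — not approved.
Series C: a majority of 290452 is 145227; 145,227 required, 145,260 in favor — approved.
Series D: a majority of 1312098 is 656050; 656,050 required, 656,050 in favor — approved.

Not approved — the Series B shares did not give the required vote.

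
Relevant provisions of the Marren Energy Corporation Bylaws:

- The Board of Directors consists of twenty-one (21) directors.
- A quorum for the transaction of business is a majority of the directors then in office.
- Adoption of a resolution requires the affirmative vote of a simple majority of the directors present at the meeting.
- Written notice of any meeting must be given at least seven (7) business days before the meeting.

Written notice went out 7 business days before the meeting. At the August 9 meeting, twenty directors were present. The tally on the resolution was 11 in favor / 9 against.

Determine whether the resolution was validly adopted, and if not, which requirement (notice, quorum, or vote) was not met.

Notice: 7 business days given; 7 required (7 ≥ 7). Satisfied.
Quorum: 20 present; quorum is 11. Satisfied.
Vote: the resolution requires a majority of the directors present (20). A majority of 20 is 11, so 11 affirmative votes are needed; 11 voted in favor. Satisfied.

Valid — all requirements satisfied.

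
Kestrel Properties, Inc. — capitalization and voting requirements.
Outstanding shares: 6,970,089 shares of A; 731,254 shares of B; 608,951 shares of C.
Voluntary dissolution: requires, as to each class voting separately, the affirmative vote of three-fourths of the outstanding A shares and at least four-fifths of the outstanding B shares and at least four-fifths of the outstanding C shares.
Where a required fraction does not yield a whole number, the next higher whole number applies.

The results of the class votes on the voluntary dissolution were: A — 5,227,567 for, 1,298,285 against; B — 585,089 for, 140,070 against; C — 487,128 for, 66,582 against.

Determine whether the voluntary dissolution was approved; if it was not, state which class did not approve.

Not approved — the C shares did not give the required vote.

A: 3/4 of 6970089 = 5227566.75, rounded up to 5227567; 5,227,567 required, 5,227,567 in favor — approved.
B: 4/5 of 731254 = 585003.20, rounded up to 585004; 585,004 required, 585,089 in favor — approved.
C: 4/5 of 608951 = 487160.80, rounded up to 487161; 487,161 required, 487,128 in favor — not approved.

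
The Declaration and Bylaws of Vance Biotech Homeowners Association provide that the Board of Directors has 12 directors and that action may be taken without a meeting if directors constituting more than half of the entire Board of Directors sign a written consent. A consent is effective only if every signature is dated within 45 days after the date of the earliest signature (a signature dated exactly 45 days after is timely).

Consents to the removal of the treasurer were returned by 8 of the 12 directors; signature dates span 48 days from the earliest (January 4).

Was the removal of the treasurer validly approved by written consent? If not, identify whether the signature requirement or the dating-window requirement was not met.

Not effective — dating-window requirement not satisfied.

Signatures required: more than half of 12 — a majority of 12 is 7, so 7 needed; 8 signed. Sufficient.
Dating window: the latest signature is 48 days after the earliest; the limit is 45 days. Outside the window.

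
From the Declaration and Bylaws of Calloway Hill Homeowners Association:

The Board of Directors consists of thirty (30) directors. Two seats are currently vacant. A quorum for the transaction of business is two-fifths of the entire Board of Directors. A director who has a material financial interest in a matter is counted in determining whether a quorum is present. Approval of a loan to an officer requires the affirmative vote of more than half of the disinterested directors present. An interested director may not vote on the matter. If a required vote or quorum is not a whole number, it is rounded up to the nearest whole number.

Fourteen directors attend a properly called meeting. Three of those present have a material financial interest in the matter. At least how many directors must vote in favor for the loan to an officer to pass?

6

The loan to an officer requires a majority of the disinterested directors present (14 − 3 = 11).
A majority of 11 is 6.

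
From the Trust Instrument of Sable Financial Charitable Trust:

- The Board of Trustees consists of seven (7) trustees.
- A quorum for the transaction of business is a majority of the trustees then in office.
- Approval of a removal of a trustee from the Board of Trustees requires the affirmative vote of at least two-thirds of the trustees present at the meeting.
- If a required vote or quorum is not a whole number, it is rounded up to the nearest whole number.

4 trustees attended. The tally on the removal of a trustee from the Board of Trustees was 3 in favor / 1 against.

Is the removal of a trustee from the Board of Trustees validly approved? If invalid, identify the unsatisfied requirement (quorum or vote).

Valid — all requirements satisfied.

Quorum: 4 present; quorum is 4. Satisfied.
Vote: the removal of a trustee from the Board of Trustees requires two-thirds of the trustees present (4). 2/3 of 4 = 2.67, rounded up to 3, so 3 affirmative votes are needed; 3 voted in favor. Satisfied.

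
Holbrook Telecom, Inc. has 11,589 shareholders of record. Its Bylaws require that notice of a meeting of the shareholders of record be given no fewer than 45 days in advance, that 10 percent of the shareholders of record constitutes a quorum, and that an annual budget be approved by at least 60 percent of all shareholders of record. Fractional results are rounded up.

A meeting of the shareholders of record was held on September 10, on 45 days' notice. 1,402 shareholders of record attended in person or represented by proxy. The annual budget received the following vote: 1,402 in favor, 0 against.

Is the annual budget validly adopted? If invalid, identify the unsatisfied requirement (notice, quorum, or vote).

Notice: 45 days given; 45 required. Satisfied.
Quorum: 10% of 11,589 = 1,158.90, rounded up to 1,159; 1,402 present. Satisfied.
Vote: requires three-fifths of all shareholders of record (11,589); 3/5 of 11589 = 6953.40, rounded up to 6954, so 6,954 needed; 1,402 in favor. Not satisfied.

Invalid — vote requirement not satisfied.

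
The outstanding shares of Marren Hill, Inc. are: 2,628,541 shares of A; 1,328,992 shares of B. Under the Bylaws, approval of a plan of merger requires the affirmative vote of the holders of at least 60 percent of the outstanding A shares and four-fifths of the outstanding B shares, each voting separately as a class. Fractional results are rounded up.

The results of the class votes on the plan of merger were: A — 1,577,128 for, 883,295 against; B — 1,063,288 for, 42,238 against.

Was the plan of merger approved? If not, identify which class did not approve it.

A: 3/5 of 2628541 = 1577124.60, rounded up to 1577125; 1,577,125 required, 1,577,128 in favor — approved.
B: 4/5 of 1328992 = 1063193.60, rounded up to 1063194; 1,063,194 required, 1,063,288 in favor — approved.

Approved — every class gave the required vote.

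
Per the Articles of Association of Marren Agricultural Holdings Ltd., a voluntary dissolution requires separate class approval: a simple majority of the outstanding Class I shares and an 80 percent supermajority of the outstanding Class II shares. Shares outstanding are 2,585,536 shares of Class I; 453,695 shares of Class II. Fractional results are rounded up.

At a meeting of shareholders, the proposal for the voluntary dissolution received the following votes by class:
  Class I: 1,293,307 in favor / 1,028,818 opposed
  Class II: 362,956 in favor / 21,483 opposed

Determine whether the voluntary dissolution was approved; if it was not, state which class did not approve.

Class I: a majority of 2585536 is 1292769; 1,292,769 required, 1,293,307 in favor — approved.
Class II: 4/5 of 453695 = 362956; 362,956 required, 362,956 in favor — approved.

Approved — every class gave the required vote.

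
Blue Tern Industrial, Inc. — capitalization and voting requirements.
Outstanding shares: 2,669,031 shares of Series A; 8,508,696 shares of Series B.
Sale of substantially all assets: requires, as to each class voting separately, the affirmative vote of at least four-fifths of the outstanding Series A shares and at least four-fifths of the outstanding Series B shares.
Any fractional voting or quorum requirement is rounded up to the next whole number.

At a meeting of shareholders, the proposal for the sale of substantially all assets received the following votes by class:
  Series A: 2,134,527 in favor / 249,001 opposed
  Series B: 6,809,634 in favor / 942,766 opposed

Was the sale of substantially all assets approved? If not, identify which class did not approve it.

Not approved — the Series A shares did not give the required vote.

Series A: 4/5 of 2669031 = 2135224.80, rounded up to 2135225; 2,135,225 required, 2,134,527 in favor — not approved.
Series B: 4/5 of 8508696 = 6806956.80, rounded up to 6806957; 6,806,957 required, 6,809,634 in favor — approved.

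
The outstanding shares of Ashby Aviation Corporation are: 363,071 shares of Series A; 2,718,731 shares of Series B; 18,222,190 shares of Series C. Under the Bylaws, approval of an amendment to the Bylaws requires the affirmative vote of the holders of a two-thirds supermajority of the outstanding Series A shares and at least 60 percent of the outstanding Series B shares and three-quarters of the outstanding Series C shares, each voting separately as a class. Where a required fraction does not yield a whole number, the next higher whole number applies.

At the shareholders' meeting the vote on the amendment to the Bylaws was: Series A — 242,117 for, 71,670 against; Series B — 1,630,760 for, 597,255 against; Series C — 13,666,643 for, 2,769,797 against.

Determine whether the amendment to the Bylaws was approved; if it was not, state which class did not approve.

Series A: 2/3 of 363071 = 242047.33, rounded up to 242048; 242,048 required, 242,117 in favor — approved.
Series B: 3/5 of 2718731 = 1631238.60, rounded up to 1631239; 1,631,239 required, 1,630,760 in favor — not approved.
Series C: 3/4 of 18222190 = 13666642.50, rounded up to 13666643; 13,666,643 required, 13,666,643 in favor — approved.

Not approved — the Series B shares did not give the required vote.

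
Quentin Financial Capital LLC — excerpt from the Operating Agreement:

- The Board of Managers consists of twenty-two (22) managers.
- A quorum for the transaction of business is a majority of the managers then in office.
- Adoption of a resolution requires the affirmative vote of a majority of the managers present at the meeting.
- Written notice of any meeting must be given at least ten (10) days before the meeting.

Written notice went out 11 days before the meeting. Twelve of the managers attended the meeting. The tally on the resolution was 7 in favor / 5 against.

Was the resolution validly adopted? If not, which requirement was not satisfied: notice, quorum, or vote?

Notice: 11 days given; 10 required (11 ≥ 10). Satisfied.
Quorum: 12 present; quorum is 12. Satisfied.
Vote: the resolution requires a majority of the managers present (12). A majority of 12 is 7, so 7 affirmative votes are needed; 7 voted in favor. Satisfied.

Valid — all requirements satisfied.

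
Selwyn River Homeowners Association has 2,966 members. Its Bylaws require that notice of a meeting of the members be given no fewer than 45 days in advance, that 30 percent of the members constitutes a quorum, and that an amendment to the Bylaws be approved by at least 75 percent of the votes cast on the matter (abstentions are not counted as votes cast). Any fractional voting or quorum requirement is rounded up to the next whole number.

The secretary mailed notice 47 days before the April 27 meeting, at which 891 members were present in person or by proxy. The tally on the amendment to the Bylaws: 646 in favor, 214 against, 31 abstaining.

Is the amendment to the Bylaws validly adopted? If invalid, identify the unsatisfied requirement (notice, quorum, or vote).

Valid — all requirements satisfied.

Notice: 47 days given; 45 required. Satisfied.
Quorum: 30% of 2,966 = 889.80, rounded up to 890; 891 present. Satisfied.
Vote: requires three-fourths of the votes cast (891 − 31 abstaining = 860); 3/4 of 860 = 645, so 645 needed; 646 in favor. Satisfied.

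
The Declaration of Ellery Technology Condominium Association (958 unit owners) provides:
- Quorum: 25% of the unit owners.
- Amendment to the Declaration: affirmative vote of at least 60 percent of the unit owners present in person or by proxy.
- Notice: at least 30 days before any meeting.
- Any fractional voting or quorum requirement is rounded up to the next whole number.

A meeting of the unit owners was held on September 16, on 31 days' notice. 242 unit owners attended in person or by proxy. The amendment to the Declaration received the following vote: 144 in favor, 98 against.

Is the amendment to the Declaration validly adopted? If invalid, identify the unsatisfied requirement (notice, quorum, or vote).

Notice: 31 days given; 30 required. Satisfied.
Quorum: 25% of 958 = 239.50, rounded up to 240; 242 present. Satisfied.
Vote: requires three-fifths of those present (242); 3/5 of 242 = 145.20, rounded up to 146, so 146 needed; 144 in favor. Not satisfied.

Invalid — vote requirement not satisfied.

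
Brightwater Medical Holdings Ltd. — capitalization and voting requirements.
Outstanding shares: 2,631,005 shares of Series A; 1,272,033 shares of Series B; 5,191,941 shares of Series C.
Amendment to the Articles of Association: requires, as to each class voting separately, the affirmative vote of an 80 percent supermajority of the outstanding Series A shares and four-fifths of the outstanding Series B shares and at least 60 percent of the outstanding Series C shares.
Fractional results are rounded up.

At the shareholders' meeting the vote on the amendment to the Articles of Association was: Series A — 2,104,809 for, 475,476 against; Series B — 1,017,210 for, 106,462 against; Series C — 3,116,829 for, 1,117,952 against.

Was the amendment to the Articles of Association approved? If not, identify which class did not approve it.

Series A: 4/5 of 2631005 = 2104804; 2,104,804 required, 2,104,809 in favor — approved.
Series B: 4/5 of 1272033 = 1017626.40, rounded up to 1017627; 1,017,627 required, 1,017,210 in favor — not approved.
Series C: 3/5 of 5191941 = 3115164.60, rounded up to 3115165; 3,115,165 required, 3,116,829 in favor — approved.

Not approved — the Series B shares did not give the required vote.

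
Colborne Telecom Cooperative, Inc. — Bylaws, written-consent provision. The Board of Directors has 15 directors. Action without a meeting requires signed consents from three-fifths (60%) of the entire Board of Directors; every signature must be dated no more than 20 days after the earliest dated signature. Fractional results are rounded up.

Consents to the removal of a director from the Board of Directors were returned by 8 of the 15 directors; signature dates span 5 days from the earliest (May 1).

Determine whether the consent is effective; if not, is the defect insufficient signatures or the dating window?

Not effective — insufficient signatures.

Signatures required: three-fifths (60%) of 15 — 3/5 of 15 = 9, so 9 needed; 8 signed. Insufficient.
Dating window: the latest signature is 5 days after the earliest; the limit is 20 days. Within the window.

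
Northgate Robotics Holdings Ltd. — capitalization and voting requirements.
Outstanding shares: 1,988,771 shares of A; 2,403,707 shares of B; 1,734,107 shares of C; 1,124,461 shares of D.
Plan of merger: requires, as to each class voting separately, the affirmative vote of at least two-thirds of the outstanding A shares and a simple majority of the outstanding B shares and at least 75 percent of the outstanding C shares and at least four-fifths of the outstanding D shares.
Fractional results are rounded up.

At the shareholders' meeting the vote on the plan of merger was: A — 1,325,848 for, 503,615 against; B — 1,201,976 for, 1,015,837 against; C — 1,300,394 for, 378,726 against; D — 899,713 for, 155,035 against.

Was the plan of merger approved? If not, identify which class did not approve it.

A: 2/3 of 1988771 = 1325847.33, rounded up to 1325848; 1,325,848 required, 1,325,848 in favor — approved.
B: a majority of 2403707 is 1201854; 1,201,854 required, 1,201,976 in favor — approved.
C: 3/4 of 1734107 = 1300580.25, rounded up to 1300581; 1,300,581 required, 1,300,394 in favor — not approved.
D: 4/5 of 1124461 = 899568.80, rounded up to 899569; 899,569 required, 899,713 in favor — approved.

Not approved — the C shares did not give the required vote.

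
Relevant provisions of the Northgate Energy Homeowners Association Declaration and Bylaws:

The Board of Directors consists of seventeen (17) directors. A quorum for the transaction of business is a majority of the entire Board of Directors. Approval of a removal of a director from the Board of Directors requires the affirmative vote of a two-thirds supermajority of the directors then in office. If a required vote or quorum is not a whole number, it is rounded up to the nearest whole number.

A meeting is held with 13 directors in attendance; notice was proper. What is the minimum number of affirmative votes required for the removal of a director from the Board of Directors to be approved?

12

The removal of a director from the Board of Directors requires two-thirds of the directors then in office (17).
2/3 of 17 = 11.33, rounded up to 12.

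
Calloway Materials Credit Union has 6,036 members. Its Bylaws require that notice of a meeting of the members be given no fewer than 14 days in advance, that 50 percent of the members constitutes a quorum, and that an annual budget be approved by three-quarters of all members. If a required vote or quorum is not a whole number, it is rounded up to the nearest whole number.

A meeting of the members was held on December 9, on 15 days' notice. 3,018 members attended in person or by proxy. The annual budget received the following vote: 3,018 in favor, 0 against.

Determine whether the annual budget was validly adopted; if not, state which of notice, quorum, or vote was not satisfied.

Notice: 15 days given; 14 required. Satisfied.
Quorum: 50% of 6,036 = 3,018; 3,018 present. Satisfied.
Vote: requires three-fourths of all members (6,036); 3/4 of 6036 = 4527, so 4,527 needed; 3,018 in favor. Not satisfied.

Invalid — vote requirement not satisfied.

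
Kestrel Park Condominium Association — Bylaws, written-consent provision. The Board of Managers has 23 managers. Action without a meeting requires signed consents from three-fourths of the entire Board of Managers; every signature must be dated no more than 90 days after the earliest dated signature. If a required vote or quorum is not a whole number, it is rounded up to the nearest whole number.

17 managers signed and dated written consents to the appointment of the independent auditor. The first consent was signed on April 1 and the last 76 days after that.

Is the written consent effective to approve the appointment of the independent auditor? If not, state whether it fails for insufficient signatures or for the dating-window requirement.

Not effective — insufficient signatures.

Signatures required: three-fourths of 23 — 3/4 of 23 = 17.25, rounded up to 18, so 18 needed; 17 signed. Insufficient.
Dating window: the latest signature is 76 days after the earliest; the limit is 90 days. Within the window.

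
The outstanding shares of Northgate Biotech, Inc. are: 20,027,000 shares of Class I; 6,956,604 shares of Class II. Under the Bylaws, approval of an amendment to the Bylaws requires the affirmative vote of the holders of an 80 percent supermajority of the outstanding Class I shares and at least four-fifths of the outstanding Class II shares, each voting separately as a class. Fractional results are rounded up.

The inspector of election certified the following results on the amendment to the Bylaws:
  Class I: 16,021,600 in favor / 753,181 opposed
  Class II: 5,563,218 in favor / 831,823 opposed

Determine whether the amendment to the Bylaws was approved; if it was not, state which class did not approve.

Class I: 4/5 of 20027000 = 16021600; 16,021,600 required, 16,021,600 in favor — approved.
Class II: 4/5 of 6956604 = 5565283.20, rounded up to 5565284; 5,565,284 required, 5,563,218 in favor — not approved.

Not approved — the Class II shares did not give the required vote.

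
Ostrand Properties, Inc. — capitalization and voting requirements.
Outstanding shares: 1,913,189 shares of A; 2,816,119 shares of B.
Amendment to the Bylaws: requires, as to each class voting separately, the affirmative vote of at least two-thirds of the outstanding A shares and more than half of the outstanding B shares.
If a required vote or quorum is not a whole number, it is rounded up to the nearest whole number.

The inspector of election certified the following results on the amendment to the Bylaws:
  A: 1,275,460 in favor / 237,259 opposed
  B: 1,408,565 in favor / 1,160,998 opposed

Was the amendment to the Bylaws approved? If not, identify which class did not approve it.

A: 2/3 of 1913189 = 1275459.33, rounded up to 1275460; 1,275,460 required, 1,275,460 in favor — approved.
B: a majority of 2816119 is 1408060; 1,408,060 required, 1,408,565 in favor — approved.

Approved — every class gave the required vote.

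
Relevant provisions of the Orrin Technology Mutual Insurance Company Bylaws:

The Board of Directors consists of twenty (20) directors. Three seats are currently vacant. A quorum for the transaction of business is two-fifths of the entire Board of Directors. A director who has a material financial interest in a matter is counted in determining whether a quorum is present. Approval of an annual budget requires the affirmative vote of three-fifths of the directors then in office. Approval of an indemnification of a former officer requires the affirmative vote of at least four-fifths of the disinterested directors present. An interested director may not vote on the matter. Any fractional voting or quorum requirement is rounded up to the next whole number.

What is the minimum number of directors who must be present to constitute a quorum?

2/5 of 20 = 8.

8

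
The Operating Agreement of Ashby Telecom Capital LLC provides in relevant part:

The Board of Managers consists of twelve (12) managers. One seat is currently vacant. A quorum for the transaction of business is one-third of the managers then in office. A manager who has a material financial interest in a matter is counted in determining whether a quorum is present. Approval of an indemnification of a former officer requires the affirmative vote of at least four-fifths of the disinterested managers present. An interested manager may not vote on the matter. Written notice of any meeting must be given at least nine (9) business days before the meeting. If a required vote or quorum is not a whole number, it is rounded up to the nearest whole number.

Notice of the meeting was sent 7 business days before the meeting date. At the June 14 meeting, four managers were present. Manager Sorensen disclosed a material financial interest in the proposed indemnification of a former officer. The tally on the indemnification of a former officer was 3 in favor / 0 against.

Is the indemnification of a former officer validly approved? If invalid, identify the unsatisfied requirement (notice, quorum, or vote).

Invalid — notice requirement not satisfied.

Notice: 7 business days given; 9 required (7 < 9). Not satisfied.
Quorum: 4 present (interested managers count toward quorum); quorum is 4. Satisfied.
Vote: the indemnification of a former officer requires four-fifths of the disinterested managers present (4 − 1 = 3). 4/5 of 3 = 2.40, rounded up to 3, so 3 affirmative votes are needed; 3 voted in favor. Satisfied.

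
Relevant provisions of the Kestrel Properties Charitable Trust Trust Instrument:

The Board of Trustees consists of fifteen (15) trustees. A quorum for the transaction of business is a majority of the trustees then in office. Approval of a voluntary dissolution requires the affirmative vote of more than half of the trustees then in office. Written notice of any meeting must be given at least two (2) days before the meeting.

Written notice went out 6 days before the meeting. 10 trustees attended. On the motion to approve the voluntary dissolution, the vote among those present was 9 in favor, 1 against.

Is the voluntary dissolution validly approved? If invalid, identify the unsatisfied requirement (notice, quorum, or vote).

Valid — all requirements satisfied.

Notice: 6 days given; 2 required (6 ≥ 2). Satisfied.
Quorum: 10 present; quorum is 8. Satisfied.
Vote: the voluntary dissolution requires a majority of the trustees then in office (15). A majority of 15 is 8, so 8 affirmative votes are needed; 9 voted in favor. Satisfied.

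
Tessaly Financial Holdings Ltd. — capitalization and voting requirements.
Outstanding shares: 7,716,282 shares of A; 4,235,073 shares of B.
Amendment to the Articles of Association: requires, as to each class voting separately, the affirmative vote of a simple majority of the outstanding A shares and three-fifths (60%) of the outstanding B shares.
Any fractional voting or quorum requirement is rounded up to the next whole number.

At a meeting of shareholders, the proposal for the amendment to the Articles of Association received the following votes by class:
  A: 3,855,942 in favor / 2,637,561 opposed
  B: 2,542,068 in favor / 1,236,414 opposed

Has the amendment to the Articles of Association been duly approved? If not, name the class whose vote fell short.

Not approved — the A shares did not give the required vote.

A: a majority of 7716282 is 3858142; 3,858,142 required, 3,855,942 in favor — not approved.
B: 3/5 of 4235073 = 2541043.80, rounded up to 2541044; 2,541,044 required, 2,542,068 in favor — approved.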